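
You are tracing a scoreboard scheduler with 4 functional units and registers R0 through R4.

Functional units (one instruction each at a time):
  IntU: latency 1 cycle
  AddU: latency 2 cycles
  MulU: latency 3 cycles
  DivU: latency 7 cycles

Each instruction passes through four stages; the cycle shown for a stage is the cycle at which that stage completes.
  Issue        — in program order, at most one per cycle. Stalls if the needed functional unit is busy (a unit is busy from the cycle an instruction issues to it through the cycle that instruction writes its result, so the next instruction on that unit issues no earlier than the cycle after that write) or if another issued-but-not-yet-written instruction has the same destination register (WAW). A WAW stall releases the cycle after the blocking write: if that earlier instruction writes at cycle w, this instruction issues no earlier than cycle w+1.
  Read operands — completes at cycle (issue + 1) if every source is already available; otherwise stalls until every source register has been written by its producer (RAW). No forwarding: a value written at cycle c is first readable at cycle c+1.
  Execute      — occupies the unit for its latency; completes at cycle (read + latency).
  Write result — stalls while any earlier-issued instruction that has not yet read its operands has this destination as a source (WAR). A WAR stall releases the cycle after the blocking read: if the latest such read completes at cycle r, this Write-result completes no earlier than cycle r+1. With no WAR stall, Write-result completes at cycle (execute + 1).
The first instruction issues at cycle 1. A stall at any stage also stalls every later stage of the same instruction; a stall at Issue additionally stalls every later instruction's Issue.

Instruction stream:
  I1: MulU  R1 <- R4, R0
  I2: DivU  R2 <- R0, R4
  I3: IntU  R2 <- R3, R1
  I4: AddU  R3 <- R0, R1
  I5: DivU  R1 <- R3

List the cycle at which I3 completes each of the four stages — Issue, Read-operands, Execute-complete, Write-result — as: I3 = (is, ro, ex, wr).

t=1  I1 dispatched to MulU
t=2  I1 operands ready · I2 dispatched to DivU
t=3  I2 operands ready
t=5  I1 complete
t=6  R1←I1
t=10  I2 complete
t=11  R2←I2
t=12  I3 dispatched to IntU
t=13  I3 operands ready · I4 dispatched to AddU
t=14  I3 complete · I4 operands ready · I5 dispatched to DivU
t=15  R2←I3
t=16  I4 complete
t=17  R3←I4
t=18  I5 operands ready
t=25  I5 complete
t=26  R1←I5

I3 = (12, 13, 14, 15)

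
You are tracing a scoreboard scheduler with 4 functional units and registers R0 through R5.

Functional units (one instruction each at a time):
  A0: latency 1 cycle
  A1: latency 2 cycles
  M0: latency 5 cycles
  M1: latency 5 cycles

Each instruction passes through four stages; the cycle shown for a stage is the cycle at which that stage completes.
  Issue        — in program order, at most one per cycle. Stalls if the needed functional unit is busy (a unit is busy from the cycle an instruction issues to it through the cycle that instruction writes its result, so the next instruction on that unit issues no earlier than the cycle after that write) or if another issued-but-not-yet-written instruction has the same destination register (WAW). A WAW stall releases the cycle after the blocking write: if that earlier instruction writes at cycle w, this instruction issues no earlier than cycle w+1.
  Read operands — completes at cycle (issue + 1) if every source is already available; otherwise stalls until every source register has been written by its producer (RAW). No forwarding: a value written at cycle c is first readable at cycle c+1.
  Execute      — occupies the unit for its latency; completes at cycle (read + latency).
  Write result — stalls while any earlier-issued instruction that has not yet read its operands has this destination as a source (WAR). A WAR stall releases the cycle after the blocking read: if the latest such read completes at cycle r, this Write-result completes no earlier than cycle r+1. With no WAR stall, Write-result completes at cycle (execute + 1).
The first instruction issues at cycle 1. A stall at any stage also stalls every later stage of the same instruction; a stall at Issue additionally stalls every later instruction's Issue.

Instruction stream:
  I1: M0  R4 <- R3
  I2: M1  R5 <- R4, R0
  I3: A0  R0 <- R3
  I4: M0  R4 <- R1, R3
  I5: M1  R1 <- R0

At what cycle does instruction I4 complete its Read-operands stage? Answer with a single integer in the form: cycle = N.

cycle = 10

  I1 | 1 | 2 | 7 | 8
  I2 | 2 | 9 | 14 | 15   RAW R4: wait I1 write@8
  I3 | 3 | 4 | 5 | 10   WAR R0: wait I2 read@9
  I4 | 9 | 10 | 15 | 16   struct: M0 busy until I1 writes@8
  I5 | 16 | 17 | 22 | 23   struct: M1 busy until I2 writes@15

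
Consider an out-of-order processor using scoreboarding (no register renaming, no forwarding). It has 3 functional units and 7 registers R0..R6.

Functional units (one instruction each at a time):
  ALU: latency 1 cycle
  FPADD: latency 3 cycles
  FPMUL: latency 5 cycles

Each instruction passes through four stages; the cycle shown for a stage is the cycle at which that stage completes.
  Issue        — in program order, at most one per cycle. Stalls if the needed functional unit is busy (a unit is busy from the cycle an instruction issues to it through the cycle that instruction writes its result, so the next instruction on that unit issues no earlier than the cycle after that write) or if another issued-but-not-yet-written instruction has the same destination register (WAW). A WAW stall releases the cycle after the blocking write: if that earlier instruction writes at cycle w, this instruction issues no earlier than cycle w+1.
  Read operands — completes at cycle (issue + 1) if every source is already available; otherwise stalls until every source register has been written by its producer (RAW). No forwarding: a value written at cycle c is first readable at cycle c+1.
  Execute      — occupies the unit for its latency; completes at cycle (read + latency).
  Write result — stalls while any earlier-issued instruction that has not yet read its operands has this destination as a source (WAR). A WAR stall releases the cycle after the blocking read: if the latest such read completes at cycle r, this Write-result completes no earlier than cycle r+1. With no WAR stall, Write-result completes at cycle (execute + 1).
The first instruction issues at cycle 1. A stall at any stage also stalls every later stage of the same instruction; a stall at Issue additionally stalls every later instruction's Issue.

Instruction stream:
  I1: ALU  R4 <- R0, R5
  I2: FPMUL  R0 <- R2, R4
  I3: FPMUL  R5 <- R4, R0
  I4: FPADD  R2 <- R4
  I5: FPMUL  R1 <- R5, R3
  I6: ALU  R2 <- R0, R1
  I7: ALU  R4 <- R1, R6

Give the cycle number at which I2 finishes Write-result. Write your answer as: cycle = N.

cycle = 11

I1 -> (1, 2, 3, 4)
I2 -> (2, 5, 10, 11)  // RAW R4: wait I1 write@4
I3 -> (12, 13, 18, 19)  // struct: FPMUL busy until I2 writes@11
I4 -> (13, 14, 17, 18)
I5 -> (20, 21, 26, 27)  // struct: FPMUL busy until I3 writes@19
I6 -> (21, 28, 29, 30)  // RAW R1: wait I5 write@27
I7 -> (31, 32, 33, 34)  // struct: ALU busy until I6 writes@30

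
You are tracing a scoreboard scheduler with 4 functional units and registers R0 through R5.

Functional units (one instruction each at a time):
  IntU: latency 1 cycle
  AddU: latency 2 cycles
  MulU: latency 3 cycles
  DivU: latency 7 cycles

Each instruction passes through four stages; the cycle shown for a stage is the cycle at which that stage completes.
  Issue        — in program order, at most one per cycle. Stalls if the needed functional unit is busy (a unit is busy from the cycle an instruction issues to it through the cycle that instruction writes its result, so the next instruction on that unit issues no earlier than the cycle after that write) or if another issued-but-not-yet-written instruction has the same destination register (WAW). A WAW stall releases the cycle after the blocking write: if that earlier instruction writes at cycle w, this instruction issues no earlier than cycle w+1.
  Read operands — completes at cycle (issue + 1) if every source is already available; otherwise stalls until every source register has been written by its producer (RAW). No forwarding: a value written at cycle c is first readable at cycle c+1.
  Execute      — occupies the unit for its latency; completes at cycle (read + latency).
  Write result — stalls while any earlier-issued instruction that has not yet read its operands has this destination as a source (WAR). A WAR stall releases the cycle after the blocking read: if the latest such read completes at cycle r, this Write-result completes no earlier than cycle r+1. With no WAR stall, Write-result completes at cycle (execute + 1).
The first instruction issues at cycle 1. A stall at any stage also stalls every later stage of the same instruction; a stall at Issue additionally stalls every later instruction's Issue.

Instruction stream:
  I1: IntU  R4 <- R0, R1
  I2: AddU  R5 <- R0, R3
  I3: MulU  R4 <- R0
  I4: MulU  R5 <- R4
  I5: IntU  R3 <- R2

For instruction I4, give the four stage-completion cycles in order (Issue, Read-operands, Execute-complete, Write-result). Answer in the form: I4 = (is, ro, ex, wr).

[1] I1 issues→IntU
[2] I1 reads · I2 issues→AddU
[3] I1 exec-done · I2 reads
[4] I1 writes R4
[5] I2 exec-done · I3 issues→MulU
[6] I2 writes R5 · I3 reads
[9] I3 exec-done
[10] I3 writes R4
[11] I4 issues→MulU
[12] I4 reads · I5 issues→IntU
[13] I5 reads
[14] I5 exec-done
[15] I4 exec-done · I5 writes R3
[16] I4 writes R5

I4 = (11, 12, 15, 16)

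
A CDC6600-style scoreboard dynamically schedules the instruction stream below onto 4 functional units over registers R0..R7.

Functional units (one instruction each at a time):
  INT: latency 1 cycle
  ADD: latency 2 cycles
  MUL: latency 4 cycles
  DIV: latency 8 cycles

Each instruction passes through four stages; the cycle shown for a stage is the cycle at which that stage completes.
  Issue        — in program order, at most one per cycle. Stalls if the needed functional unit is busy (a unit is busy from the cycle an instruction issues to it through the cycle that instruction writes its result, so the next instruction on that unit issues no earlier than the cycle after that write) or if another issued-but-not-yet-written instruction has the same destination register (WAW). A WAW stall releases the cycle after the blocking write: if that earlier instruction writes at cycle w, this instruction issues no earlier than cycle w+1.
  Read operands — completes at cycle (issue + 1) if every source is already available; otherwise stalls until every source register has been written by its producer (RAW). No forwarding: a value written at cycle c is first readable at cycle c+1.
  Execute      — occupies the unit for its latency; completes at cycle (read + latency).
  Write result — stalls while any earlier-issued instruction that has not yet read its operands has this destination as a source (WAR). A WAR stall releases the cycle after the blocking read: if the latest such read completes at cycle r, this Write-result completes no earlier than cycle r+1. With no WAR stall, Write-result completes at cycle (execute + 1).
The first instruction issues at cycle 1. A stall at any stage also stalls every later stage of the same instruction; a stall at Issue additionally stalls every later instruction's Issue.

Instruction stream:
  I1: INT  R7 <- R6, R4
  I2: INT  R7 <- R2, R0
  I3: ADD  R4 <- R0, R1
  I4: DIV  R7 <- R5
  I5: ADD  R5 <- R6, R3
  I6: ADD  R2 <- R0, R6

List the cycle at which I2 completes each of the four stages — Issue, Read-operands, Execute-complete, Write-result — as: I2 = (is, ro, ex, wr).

I2 = (5, 6, 7, 8)

I1: IS=1 RO=2 EX=3 WR=4
I2: IS=5 RO=6 EX=7 WR=8  [struct: INT busy until I1 writes@4]
I3: IS=6 RO=7 EX=9 WR=10
I4: IS=9 RO=10 EX=18 WR=19  [WAW R7: wait I2 write@8]
I5: IS=11 RO=12 EX=14 WR=15  [struct: ADD busy until I3 writes@10]
I6: IS=16 RO=17 EX=19 WR=20  [struct: ADD busy until I5 writes@15]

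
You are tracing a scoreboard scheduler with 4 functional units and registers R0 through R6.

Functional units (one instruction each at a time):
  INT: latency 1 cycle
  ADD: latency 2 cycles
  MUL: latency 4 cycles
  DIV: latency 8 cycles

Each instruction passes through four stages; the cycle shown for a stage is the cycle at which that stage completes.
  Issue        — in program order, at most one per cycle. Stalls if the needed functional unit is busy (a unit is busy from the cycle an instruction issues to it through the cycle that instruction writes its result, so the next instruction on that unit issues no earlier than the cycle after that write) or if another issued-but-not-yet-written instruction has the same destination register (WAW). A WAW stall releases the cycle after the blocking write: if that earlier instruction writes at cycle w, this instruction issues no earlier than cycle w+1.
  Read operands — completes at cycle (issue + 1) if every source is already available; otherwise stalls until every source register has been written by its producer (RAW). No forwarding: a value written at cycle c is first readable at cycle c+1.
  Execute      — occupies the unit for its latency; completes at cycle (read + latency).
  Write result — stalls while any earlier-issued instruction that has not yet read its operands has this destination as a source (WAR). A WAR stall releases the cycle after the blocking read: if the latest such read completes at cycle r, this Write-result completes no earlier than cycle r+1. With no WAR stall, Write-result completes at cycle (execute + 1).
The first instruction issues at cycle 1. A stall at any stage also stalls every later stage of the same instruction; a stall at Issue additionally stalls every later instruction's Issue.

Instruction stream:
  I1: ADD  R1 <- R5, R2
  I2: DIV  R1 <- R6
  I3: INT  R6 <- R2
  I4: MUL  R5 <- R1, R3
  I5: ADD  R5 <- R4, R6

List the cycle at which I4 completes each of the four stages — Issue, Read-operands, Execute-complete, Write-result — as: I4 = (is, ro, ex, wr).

I4 = (8, 17, 21, 22)

[I1] 1/2/4/5
[I2] 6/7/15/16  (WAW R1: wait I1 write@5)
[I3] 7/8/9/10
[I4] 8/17/21/22  (RAW R1: wait I2 write@16)
[I5] 23/24/26/27  (WAW R5: wait I4 write@22)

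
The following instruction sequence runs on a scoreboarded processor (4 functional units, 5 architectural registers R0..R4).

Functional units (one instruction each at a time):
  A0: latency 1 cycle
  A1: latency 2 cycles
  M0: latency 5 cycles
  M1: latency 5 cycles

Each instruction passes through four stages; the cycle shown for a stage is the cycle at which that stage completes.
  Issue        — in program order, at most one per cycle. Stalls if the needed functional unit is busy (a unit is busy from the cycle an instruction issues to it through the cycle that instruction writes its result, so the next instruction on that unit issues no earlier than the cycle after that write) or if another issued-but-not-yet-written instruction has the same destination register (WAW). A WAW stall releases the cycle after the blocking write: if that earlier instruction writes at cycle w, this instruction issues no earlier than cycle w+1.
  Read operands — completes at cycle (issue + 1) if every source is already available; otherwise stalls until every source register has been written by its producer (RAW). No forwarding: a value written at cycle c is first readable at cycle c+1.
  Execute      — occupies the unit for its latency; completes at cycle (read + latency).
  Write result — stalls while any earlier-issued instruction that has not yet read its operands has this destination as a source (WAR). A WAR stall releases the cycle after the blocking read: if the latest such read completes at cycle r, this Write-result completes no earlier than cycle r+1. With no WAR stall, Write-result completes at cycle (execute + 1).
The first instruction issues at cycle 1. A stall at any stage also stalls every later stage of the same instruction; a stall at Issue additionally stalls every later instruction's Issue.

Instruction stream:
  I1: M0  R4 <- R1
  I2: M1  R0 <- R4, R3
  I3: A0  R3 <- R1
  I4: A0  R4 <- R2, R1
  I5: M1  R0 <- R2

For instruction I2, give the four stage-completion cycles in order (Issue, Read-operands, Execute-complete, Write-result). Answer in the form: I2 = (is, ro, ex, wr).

c1: I1 dispatched to M0
c2: I1 operands ready | I2 dispatched to M1
c3: I3 dispatched to A0
c4: I3 operands ready
c5: I3 complete
c7: I1 complete
c8: R4←I1
c9: I2 operands ready
c10: R3←I3
c11: I4 dispatched to A0
c12: I4 operands ready
c13: I4 complete
c14: I2 complete | R4←I4
c15: R0←I2
c16: I5 dispatched to M1
c17: I5 operands ready
c22: I5 complete
c23: R0←I5

I2 = (2, 9, 14, 15)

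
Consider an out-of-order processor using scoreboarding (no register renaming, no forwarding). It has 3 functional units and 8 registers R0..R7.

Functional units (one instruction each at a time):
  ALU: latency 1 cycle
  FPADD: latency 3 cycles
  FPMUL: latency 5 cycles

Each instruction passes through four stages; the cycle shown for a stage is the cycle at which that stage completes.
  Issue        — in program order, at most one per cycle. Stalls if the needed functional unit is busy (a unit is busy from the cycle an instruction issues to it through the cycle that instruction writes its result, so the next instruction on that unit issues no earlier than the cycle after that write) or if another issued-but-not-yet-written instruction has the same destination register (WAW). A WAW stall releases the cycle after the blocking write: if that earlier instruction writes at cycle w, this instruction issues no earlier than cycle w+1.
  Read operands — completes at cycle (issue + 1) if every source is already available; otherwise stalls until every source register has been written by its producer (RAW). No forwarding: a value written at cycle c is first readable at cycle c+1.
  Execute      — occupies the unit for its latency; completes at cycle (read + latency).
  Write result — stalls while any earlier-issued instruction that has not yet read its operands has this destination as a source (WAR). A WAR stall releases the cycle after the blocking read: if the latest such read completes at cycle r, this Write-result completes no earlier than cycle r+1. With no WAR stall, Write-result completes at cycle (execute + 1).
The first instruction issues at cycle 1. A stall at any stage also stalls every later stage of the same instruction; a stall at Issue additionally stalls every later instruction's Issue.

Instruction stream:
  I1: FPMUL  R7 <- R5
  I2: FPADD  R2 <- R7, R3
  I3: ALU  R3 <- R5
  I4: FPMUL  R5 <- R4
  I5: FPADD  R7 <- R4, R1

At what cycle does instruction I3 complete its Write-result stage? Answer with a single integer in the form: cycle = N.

  I1 | 1 | 2 | 7 | 8
  I2 | 2 | 9 | 12 | 13   RAW R7: wait I1 write@8
  I3 | 3 | 4 | 5 | 10   WAR R3: wait I2 read@9
  I4 | 9 | 10 | 15 | 16   struct: FPMUL busy until I1 writes@8
  I5 | 14 | 15 | 18 | 19   struct: FPADD busy until I2 writes@13

cycle = 10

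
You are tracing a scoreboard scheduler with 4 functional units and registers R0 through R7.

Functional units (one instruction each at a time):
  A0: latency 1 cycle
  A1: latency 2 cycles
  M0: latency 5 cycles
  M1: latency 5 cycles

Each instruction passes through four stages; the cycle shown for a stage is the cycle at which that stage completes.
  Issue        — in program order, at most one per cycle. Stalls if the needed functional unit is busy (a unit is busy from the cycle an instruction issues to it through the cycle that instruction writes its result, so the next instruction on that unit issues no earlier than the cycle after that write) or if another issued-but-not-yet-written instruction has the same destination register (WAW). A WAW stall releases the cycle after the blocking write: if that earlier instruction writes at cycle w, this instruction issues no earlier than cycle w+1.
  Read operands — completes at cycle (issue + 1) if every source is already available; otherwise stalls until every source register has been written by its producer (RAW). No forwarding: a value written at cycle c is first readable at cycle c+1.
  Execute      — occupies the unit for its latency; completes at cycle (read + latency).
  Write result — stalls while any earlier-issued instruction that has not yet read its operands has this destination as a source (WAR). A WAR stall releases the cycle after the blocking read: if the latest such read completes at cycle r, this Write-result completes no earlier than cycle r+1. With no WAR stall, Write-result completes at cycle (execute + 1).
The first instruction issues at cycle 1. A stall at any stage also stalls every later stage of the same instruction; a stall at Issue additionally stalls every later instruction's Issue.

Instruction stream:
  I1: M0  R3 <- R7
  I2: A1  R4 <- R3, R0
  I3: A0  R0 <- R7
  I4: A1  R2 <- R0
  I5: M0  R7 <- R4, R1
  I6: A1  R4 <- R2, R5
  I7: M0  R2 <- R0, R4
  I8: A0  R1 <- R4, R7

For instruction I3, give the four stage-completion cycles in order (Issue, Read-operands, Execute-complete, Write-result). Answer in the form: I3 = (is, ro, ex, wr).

  I1 | 1 | 2 | 7 | 8
  I2 | 2 | 9 | 11 | 12   RAW R3: wait I1 write@8
  I3 | 3 | 4 | 5 | 10   WAR R0: wait I2 read@9
  I4 | 13 | 14 | 16 | 17   struct: A1 busy until I2 writes@12
  I5 | 14 | 15 | 20 | 21
  I6 | 18 | 19 | 21 | 22   struct: A1 busy until I4 writes@17
  I7 | 22 | 23 | 28 | 29   struct: M0 busy until I5 writes@21
  I8 | 23 | 24 | 25 | 26

I3 = (3, 4, 5, 10)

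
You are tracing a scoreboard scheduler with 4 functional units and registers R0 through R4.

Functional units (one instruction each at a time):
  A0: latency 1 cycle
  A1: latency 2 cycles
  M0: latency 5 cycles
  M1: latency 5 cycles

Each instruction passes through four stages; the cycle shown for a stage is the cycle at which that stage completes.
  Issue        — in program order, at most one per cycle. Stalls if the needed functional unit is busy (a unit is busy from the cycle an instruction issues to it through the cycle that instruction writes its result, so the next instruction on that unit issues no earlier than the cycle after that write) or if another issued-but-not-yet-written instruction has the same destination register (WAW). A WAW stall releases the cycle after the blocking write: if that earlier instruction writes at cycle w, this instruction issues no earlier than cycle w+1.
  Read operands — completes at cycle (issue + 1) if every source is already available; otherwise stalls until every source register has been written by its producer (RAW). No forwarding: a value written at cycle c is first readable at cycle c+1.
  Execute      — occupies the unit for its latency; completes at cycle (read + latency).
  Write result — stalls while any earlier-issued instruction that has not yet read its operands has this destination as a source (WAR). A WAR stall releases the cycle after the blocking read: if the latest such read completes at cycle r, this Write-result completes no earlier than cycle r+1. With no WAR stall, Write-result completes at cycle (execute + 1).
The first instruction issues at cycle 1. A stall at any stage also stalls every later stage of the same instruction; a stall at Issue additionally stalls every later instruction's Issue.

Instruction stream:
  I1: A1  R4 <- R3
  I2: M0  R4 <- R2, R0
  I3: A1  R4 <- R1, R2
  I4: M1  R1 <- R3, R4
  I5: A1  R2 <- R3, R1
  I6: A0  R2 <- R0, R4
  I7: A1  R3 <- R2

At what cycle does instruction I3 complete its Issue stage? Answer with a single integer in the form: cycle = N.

cycle = 14

c1: I1 issues→A1
c2: I1 reads
c4: I1 exec-done
c5: I1 writes R4
c6: I2 issues→M0
c7: I2 reads
c12: I2 exec-done
c13: I2 writes R4
c14: I3 issues→A1
c15: I3 reads · I4 issues→M1
c17: I3 exec-done
c18: I3 writes R4
c19: I4 reads · I5 issues→A1
c24: I4 exec-done
c25: I4 writes R1
c26: I5 reads
c28: I5 exec-done
c29: I5 writes R2
c30: I6 issues→A0
c31: I6 reads · I7 issues→A1
c32: I6 exec-done
c33: I6 writes R2
c34: I7 reads
c36: I7 exec-done
c37: I7 writes R3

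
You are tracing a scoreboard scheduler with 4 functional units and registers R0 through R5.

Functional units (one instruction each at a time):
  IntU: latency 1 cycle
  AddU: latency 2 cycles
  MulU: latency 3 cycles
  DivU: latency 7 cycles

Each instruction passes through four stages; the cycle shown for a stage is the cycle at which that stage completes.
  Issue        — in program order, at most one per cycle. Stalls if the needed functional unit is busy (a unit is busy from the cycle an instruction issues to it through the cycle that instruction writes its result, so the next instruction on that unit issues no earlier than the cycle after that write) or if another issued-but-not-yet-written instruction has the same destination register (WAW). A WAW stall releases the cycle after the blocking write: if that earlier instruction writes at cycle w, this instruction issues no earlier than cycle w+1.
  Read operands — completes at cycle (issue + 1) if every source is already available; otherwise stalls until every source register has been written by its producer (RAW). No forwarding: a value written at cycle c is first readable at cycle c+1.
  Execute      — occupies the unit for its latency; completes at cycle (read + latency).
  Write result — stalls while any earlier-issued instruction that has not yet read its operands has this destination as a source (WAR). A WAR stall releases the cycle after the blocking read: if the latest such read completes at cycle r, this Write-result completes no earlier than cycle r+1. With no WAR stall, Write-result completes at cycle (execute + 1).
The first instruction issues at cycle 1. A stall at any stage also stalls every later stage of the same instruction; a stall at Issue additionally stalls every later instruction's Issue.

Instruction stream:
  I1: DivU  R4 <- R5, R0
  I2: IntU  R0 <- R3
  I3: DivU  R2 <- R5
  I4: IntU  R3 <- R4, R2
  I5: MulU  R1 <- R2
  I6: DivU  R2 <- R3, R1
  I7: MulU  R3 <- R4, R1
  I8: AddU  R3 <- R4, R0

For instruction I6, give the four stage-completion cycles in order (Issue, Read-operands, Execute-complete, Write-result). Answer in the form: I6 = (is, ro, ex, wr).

I6 = (21, 26, 33, 34)

I1  is:1  ro:2  ex:9  wr:10
I2  is:2  ro:3  ex:4  wr:5
I3  is:11  ro:12  ex:19  wr:20  — struct: DivU busy until I1 writes@10
I4  is:12  ro:21  ex:22  wr:23  — RAW R2: wait I3 write@20
I5  is:13  ro:21  ex:24  wr:25  — RAW R2: wait I3 write@20
I6  is:21  ro:26  ex:33  wr:34  — struct: DivU busy until I3 writes@20, RAW R1: wait I5 write@25
I7  is:26  ro:27  ex:30  wr:31  — struct: MulU busy until I5 writes@25
I8  is:32  ro:33  ex:35  wr:36  — WAW R3: wait I7 write@31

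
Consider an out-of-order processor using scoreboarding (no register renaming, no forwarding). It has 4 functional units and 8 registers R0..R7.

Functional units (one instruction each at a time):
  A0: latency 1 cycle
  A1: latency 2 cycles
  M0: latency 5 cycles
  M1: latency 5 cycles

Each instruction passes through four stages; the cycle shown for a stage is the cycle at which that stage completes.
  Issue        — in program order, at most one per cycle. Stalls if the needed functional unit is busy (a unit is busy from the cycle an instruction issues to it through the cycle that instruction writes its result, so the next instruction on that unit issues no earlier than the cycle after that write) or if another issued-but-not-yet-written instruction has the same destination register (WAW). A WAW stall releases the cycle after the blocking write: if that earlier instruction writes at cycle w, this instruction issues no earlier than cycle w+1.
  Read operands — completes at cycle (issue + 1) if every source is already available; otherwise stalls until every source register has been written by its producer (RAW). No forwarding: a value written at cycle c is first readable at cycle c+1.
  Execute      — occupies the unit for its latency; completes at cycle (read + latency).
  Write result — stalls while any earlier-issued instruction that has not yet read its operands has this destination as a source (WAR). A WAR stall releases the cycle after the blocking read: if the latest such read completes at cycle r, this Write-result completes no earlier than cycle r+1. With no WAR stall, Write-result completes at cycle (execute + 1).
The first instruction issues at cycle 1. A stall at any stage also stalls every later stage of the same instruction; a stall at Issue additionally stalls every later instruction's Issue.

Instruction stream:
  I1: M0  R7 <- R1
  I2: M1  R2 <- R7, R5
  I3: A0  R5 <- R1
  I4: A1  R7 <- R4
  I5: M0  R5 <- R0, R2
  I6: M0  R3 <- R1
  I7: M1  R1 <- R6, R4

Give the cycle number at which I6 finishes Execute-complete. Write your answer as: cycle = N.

I1  is:1  ro:2  ex:7  wr:8
I2  is:2  ro:9  ex:14  wr:15  — RAW R7: wait I1 write@8
I3  is:3  ro:4  ex:5  wr:10  — WAR R5: wait I2 read@9
I4  is:9  ro:10  ex:12  wr:13  — WAW R7: wait I1 write@8
I5  is:11  ro:16  ex:21  wr:22  — WAW R5: wait I3 write@10, RAW R2: wait I2 write@15
I6  is:23  ro:24  ex:29  wr:30  — struct: M0 busy until I5 writes@22
I7  is:24  ro:25  ex:30  wr:31

cycle = 29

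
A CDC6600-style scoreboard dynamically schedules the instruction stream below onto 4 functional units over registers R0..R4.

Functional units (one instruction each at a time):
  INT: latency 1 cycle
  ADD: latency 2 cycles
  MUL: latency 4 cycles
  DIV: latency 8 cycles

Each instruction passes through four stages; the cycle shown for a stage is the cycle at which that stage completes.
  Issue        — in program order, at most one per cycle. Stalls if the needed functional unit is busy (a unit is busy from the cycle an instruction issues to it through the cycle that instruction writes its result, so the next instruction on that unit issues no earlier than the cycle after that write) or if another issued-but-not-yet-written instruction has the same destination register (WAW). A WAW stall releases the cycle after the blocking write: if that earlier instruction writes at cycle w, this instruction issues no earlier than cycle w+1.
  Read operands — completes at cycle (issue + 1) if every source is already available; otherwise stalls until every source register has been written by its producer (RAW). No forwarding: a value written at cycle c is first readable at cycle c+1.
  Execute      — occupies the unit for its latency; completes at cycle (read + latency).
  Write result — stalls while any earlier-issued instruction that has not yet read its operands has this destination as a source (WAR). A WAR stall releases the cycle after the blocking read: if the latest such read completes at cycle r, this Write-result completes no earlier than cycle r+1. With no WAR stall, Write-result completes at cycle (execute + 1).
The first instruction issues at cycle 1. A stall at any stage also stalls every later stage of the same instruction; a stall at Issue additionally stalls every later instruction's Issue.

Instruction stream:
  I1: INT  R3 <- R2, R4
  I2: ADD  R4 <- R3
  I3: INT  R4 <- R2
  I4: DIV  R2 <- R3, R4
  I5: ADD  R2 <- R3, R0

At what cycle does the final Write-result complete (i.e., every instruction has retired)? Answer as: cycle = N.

cycle = 27

I1 -> (1, 2, 3, 4)
I2 -> (2, 5, 7, 8)  // RAW R3: wait I1 write@4
I3 -> (9, 10, 11, 12)  // WAW R4: wait I2 write@8
I4 -> (10, 13, 21, 22)  // RAW R4: wait I3 write@12
I5 -> (23, 24, 26, 27)  // WAW R2: wait I4 write@22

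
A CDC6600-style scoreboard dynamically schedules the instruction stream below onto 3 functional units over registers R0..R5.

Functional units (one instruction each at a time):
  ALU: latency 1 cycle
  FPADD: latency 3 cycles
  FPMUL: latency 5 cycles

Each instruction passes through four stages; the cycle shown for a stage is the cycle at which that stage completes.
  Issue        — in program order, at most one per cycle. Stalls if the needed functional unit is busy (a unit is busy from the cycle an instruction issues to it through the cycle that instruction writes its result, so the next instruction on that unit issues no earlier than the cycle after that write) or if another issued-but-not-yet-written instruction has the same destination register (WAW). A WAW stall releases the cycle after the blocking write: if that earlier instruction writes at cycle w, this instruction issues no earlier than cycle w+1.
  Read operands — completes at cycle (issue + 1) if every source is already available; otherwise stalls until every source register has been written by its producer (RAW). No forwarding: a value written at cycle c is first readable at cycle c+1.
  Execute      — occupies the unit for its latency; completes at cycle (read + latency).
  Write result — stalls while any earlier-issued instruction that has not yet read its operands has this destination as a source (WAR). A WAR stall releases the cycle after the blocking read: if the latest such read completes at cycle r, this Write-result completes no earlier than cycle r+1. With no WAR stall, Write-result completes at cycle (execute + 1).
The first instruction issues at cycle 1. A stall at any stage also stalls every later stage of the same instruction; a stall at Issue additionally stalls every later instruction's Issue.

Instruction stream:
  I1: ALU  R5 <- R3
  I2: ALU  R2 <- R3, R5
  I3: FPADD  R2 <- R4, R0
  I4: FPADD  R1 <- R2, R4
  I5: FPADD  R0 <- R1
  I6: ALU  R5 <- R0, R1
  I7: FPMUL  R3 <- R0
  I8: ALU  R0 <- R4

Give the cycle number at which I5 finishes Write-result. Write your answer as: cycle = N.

  I1 | 1 | 2 | 3 | 4
  I2 | 5 | 6 | 7 | 8   struct: ALU busy until I1 writes@4
  I3 | 9 | 10 | 13 | 14   WAW R2: wait I2 write@8
  I4 | 15 | 16 | 19 | 20   struct: FPADD busy until I3 writes@14
  I5 | 21 | 22 | 25 | 26   struct: FPADD busy until I4 writes@20
  I6 | 22 | 27 | 28 | 29   RAW R0: wait I5 write@26
  I7 | 23 | 27 | 32 | 33   RAW R0: wait I5 write@26
  I8 | 30 | 31 | 32 | 33   struct: ALU busy until I6 writes@29

cycle = 26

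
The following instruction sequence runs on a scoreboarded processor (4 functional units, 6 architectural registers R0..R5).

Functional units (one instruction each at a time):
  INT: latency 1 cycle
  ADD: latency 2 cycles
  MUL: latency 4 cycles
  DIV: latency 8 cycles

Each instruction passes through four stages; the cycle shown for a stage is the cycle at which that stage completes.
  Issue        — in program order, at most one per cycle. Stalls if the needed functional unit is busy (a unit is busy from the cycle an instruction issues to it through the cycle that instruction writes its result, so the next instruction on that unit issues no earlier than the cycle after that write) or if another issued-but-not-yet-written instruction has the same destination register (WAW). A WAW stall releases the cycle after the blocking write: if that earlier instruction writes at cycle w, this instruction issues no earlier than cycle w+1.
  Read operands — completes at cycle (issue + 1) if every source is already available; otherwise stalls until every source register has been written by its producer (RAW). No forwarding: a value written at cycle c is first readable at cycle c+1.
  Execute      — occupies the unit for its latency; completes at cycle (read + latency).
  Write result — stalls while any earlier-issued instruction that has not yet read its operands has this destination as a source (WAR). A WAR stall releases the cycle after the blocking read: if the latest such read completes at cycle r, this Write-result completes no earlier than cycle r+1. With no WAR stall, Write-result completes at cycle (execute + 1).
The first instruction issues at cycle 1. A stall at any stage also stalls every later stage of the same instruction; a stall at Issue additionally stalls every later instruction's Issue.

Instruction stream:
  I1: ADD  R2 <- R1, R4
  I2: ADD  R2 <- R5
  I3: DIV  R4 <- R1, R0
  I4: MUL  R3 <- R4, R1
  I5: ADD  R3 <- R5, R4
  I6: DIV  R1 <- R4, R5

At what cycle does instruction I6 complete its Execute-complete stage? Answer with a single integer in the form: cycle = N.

I1 -> (1, 2, 4, 5)
I2 -> (6, 7, 9, 10)  // struct: ADD busy until I1 writes@5
I3 -> (7, 8, 16, 17)
I4 -> (8, 18, 22, 23)  // RAW R4: wait I3 write@17
I5 -> (24, 25, 27, 28)  // WAW R3: wait I4 write@23
I6 -> (25, 26, 34, 35)

cycle = 34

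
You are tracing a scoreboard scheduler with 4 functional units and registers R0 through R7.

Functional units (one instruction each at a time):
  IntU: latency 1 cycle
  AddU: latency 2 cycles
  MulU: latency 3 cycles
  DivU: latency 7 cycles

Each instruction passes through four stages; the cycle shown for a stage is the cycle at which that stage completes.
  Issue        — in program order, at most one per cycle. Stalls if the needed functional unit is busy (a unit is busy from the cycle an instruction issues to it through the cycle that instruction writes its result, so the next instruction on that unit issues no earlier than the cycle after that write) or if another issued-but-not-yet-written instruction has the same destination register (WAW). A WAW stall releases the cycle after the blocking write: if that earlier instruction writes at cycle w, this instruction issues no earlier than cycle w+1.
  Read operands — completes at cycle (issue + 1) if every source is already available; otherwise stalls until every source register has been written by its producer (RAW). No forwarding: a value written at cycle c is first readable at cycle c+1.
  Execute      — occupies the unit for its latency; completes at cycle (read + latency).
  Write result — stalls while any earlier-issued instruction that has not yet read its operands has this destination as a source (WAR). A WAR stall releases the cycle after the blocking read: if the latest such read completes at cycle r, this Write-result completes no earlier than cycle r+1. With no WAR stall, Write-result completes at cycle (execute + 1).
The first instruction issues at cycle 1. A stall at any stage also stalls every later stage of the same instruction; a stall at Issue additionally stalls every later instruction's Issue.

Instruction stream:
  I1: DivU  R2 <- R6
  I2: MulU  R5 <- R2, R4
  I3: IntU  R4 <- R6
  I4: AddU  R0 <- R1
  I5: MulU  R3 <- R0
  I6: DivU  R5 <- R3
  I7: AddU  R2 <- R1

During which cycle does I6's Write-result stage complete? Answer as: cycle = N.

cycle = 30

t=1  I1→DivU
t=2  I1 RO, I2→MulU
t=3  I3→IntU
t=4  I3 RO, I4→AddU
t=5  I3 EX, I4 RO
t=7  I4 EX
t=8  I4 WR R0
t=9  I1 EX
t=10  I1 WR R2
t=11  I2 RO
t=12  I3 WR R4
t=14  I2 EX
t=15  I2 WR R5
t=16  I5→MulU
t=17  I5 RO, I6→DivU
t=18  I7→AddU
t=19  I7 RO
t=20  I5 EX
t=21  I5 WR R3, I7 EX
t=22  I6 RO, I7 WR R2
t=29  I6 EX
t=30  I6 WR R5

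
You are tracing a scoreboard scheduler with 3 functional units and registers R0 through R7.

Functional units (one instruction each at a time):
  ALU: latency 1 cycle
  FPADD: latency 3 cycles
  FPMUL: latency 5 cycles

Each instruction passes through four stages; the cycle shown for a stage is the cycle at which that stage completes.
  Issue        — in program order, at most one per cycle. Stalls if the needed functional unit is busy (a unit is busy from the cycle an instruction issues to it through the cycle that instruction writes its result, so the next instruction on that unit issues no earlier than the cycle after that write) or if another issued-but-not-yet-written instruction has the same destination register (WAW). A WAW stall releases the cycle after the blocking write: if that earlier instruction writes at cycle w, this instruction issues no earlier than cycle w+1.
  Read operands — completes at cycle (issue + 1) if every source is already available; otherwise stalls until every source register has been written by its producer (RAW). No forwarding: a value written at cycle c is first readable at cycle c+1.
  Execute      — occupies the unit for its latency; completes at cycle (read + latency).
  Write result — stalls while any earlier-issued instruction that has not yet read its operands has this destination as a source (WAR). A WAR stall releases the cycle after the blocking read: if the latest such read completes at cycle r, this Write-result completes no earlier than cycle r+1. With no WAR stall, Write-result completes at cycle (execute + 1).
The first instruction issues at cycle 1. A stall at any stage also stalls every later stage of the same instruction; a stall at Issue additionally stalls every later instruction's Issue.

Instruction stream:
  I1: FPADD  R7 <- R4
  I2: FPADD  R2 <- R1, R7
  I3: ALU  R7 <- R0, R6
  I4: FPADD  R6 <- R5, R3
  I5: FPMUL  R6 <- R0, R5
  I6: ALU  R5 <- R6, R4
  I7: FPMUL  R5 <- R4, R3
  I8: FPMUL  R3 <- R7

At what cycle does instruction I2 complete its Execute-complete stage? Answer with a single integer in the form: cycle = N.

I1: IS=1 RO=2 EX=5 WR=6
I2: IS=7 RO=8 EX=11 WR=12  [struct: FPADD busy until I1 writes@6]
I3: IS=8 RO=9 EX=10 WR=11
I4: IS=13 RO=14 EX=17 WR=18  [struct: FPADD busy until I2 writes@12]
I5: IS=19 RO=20 EX=25 WR=26  [WAW R6: wait I4 write@18]
I6: IS=20 RO=27 EX=28 WR=29  [RAW R6: wait I5 write@26]
I7: IS=30 RO=31 EX=36 WR=37  [WAW R5: wait I6 write@29]
I8: IS=38 RO=39 EX=44 WR=45  [struct: FPMUL busy until I7 writes@37]

cycle = 11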